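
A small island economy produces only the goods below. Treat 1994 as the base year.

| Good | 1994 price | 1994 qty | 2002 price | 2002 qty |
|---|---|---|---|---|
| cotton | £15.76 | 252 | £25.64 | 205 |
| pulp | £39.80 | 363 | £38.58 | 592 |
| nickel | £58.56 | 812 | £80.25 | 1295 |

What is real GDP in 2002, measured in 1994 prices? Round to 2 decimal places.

Real GDP 2002 = Σ (p_1994 × q_2002) = 15.76·205 + 39.80·592 + 58.56·1295 = 102627.60.

£102627.60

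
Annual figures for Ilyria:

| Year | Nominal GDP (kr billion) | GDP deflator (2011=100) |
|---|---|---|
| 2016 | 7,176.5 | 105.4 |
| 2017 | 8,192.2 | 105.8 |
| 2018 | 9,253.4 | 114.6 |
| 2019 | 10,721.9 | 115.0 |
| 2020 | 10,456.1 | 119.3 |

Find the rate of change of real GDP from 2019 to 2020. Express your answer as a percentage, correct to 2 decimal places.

Real GDP 2019 = 10721.9/1.150 = 9323.39.
Real GDP 2020 = 10456.1/1.193 = 8764.54.
Change = 8764.54/9323.39 − 1 = -0.0599.

-5.99%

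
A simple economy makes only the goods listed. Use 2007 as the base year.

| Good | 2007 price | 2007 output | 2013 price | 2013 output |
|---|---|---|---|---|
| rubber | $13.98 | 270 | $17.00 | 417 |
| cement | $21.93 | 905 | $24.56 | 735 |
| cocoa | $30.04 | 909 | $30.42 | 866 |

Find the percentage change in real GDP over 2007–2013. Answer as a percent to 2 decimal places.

Real GDP 2007 = Nominal GDP 2007 = 13.98·270 + 21.93·905 + 30.04·909 = 50927.61.
Real GDP 2013 (at 2007 prices) = 13.98·417 + 21.93·735 + 30.04·866 = 47962.85.
Real growth = 47962.85/50927.61 − 1 = -0.0582.

-5.82%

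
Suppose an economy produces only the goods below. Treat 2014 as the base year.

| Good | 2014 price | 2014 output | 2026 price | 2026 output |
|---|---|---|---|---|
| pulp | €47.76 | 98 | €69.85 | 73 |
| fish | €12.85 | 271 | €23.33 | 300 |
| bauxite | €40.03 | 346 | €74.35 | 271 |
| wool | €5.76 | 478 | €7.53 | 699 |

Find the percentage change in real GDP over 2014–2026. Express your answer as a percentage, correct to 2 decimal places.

-10.30%

Real GDP 2014 = Nominal GDP 2014 = 47.76·98 + 12.85·271 + 40.03·346 + 5.76·478 = 24766.49.
Real GDP 2026 (at 2014 prices) = 47.76·73 + 12.85·300 + 40.03·271 + 5.76·699 = 22215.85.
Real growth = 22215.85/24766.49 − 1 = -0.1030.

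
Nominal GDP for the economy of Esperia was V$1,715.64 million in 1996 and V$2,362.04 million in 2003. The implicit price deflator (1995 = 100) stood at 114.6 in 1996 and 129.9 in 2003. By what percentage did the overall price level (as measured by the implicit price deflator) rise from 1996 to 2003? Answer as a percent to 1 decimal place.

13.4%

Price-level change = 129.9 / 114.6 − 1 = 0.1335.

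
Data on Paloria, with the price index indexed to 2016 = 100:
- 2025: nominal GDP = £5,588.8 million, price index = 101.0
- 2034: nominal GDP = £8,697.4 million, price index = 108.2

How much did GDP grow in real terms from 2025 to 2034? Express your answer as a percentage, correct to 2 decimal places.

45.27%

Real GDP 2025 = 5588.8 / 1.010 = 5533.47.
Real GDP 2034 = 8697.4 / 1.082 = 8038.26.
Real growth = 8038.26 / 5533.47 − 1 = 0.4527.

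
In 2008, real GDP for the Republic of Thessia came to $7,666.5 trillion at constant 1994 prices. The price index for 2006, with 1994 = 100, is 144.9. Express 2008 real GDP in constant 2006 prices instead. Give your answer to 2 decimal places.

$11,108.76 trillion

Real GDP in 2006 prices = Real GDP in 1994 prices × (P_2006/P_1994) = 7666.5 × 1.449 = 11108.76.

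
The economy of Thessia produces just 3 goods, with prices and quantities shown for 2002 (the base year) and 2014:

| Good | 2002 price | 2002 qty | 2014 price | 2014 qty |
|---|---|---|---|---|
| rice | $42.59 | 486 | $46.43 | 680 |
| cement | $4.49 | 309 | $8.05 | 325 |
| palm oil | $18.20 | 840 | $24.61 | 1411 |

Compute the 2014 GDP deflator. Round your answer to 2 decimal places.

122.84

Nominal GDP 2014 = 46.43·680 + 8.05·325 + 24.61·1411 = 68913.36.
Real GDP 2014 (at 2002 prices) = 42.59·680 + 4.49·325 + 18.20·1411 = 56100.65.
Deflator = Nominal/Real × 100 = 68913.36/56100.65 × 100 = 122.839.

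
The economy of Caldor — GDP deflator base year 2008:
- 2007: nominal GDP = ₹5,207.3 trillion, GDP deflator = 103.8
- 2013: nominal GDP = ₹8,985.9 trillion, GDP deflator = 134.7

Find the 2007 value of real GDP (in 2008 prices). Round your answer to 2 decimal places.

₹5,016.67 trillion

Real GDP = Nominal / (GDP deflator/100) = 5207.3 / 1.038 = 5016.67.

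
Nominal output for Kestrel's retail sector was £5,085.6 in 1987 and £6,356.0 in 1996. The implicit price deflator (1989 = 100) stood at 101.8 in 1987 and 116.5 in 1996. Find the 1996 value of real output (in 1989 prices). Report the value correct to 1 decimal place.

Real output = Nominal / (implicit price deflator/100) = 6356.0 / 1.165 = 5455.79.

£5,455.8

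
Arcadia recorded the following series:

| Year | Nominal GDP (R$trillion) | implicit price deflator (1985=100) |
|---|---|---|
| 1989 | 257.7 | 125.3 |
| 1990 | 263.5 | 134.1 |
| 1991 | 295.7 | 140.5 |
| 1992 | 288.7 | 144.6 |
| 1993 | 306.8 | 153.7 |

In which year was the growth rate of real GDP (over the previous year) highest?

1991

1990: real = 263.5/1.341 = 196.50; growth vs 1989 (205.67) = -4.46%.
1991: real = 295.7/1.405 = 210.46; growth vs 1990 (196.50) = 7.10%.
1992: real = 288.7/1.446 = 199.65; growth vs 1991 (210.46) = -5.14%.
1993: real = 306.8/1.537 = 199.61; growth vs 1992 (199.65) = -0.02%.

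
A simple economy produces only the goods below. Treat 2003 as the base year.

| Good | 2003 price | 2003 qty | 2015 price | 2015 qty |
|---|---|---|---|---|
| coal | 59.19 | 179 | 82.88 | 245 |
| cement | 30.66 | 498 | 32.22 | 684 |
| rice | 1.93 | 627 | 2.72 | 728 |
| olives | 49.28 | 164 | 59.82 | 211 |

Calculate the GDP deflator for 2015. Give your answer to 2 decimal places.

Nominal GDP 2015 = 82.88·245 + 32.22·684 + 2.72·728 + 59.82·211 = 56946.26.
Real GDP 2015 (at 2003 prices) = 59.19·245 + 30.66·684 + 1.93·728 + 49.28·211 = 47276.11.
Deflator = Nominal/Real × 100 = 56946.26/47276.11 × 100 = 120.455.

120.45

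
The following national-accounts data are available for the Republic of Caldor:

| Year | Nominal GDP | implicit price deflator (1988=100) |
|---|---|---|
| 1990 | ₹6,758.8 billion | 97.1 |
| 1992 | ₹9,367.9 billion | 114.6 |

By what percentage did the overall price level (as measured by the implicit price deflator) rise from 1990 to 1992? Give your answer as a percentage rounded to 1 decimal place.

18.0%

Price-level change = 114.6 / 97.1 − 1 = 0.1802.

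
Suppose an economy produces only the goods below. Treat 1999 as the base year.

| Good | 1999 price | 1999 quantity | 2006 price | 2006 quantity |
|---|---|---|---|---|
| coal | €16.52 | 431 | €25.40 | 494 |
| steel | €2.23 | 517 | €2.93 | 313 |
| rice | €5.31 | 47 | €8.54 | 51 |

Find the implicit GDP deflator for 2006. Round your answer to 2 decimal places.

Nominal GDP 2006 = 25.40·494 + 2.93·313 + 8.54·51 = 13900.23.
Real GDP 2006 (at 1999 prices) = 16.52·494 + 2.23·313 + 5.31·51 = 9129.68.
Deflator = Nominal/Real × 100 = 13900.23/9129.68 × 100 = 152.253.

152.25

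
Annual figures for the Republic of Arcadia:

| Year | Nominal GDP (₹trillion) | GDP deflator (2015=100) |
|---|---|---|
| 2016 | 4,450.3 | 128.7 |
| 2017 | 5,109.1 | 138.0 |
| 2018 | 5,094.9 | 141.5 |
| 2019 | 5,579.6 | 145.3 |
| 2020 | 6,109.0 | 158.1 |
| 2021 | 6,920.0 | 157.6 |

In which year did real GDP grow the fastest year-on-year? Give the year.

2021

2017: real = 5109.1/1.380 = 3702.25; growth vs 2016 (3457.89) = 7.07%.
2018: real = 5094.9/1.415 = 3600.64; growth vs 2017 (3702.25) = -2.74%.
2019: real = 5579.6/1.453 = 3840.06; growth vs 2018 (3600.64) = 6.65%.
2020: real = 6109.0/1.581 = 3864.01; growth vs 2019 (3840.06) = 0.62%.
2021: real = 6920.0/1.576 = 4390.86; growth vs 2020 (3864.01) = 13.63%.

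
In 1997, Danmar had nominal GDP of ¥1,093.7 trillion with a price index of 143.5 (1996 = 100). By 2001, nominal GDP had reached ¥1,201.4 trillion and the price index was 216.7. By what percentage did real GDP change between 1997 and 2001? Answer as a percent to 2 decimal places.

-27.26%

Deflate each year: 1997 → 1093.7/1.435 = 762.16; 2001 → 1201.4/2.167 = 554.41.
So real GDP changed by 554.41/762.16 − 1 = -0.2726, i.e. -27.26%.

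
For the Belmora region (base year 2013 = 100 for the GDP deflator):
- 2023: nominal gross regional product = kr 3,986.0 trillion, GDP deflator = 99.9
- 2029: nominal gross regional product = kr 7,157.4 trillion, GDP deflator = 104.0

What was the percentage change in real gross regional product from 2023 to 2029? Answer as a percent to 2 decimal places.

72.48%

Deflate each year: 2023 → 3986.0/0.999 = 3989.99; 2029 → 7157.4/1.040 = 6882.12.
So real gross regional product changed by 6882.12/3989.99 − 1 = 0.7248, i.e. 72.48%.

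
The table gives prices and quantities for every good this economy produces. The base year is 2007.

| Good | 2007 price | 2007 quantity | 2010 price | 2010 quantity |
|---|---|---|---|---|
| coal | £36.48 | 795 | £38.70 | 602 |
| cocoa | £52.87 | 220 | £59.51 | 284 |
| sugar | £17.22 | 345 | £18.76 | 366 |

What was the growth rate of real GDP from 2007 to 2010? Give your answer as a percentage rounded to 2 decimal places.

Real GDP 2007 = Nominal GDP 2007 = 36.48·795 + 52.87·220 + 17.22·345 = 46573.90.
Real GDP 2010 (at 2007 prices) = 36.48·602 + 52.87·284 + 17.22·366 = 43278.56.
Real growth = 43278.56/46573.90 − 1 = -0.0708.

-7.08%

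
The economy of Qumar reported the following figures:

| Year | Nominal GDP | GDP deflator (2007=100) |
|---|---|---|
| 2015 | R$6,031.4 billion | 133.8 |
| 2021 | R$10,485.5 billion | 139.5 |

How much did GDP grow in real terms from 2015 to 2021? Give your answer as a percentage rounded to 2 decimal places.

66.75%

Deflate each year: 2015 → 6031.4/1.338 = 4507.77; 2021 → 10485.5/1.395 = 7516.49.
So real GDP changed by 7516.49/4507.77 − 1 = 0.6675, i.e. 66.75%.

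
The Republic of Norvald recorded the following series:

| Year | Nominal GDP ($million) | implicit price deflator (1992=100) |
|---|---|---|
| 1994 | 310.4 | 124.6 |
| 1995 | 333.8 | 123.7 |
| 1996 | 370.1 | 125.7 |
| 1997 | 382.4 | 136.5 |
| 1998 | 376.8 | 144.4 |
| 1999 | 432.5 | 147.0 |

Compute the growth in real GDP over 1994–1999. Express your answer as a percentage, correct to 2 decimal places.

18.10%

Real GDP 1994 = 310.4/1.246 = 249.12.
Real GDP 1999 = 432.5/1.470 = 294.22.
Change = 294.22/249.12 − 1 = 0.1810.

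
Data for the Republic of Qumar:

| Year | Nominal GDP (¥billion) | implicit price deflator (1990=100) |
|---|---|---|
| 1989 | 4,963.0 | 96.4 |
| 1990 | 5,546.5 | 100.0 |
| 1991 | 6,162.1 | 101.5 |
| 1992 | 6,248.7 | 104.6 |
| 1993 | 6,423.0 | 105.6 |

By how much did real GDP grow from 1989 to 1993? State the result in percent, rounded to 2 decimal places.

18.14%

Real GDP 1989 = 4963.0/0.964 = 5148.34.
Real GDP 1993 = 6423.0/1.056 = 6082.39.
Change = 6082.39/5148.34 − 1 = 0.1814.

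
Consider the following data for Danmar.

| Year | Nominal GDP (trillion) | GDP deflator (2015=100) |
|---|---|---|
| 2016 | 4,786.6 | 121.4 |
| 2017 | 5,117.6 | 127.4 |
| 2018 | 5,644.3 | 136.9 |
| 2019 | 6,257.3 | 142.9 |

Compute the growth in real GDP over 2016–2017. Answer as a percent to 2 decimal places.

Real GDP 2016 = 4786.6/1.214 = 3942.83.
Real GDP 2017 = 5117.6/1.274 = 4016.95.
Change = 4016.95/3942.83 − 1 = 0.0188.

1.88%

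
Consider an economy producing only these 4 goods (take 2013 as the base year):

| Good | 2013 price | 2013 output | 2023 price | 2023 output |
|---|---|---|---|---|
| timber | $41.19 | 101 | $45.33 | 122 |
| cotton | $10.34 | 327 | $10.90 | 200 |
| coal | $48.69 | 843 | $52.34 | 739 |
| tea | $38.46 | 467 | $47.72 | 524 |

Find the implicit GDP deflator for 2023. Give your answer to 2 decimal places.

Nominal GDP 2023 = 45.33·122 + 10.90·200 + 52.34·739 + 47.72·524 = 71394.80.
Real GDP 2023 (at 2013 prices) = 41.19·122 + 10.34·200 + 48.69·739 + 38.46·524 = 63228.13.
Deflator = Nominal/Real × 100 = 71394.80/63228.13 × 100 = 112.916.

112.92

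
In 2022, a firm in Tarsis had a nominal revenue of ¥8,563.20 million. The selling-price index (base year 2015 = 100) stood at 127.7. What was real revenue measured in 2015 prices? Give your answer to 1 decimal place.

Real revenue = Nominal / (selling-price index/100) = 8563.20 / 1.277 = 6705.72.

¥6,705.7 million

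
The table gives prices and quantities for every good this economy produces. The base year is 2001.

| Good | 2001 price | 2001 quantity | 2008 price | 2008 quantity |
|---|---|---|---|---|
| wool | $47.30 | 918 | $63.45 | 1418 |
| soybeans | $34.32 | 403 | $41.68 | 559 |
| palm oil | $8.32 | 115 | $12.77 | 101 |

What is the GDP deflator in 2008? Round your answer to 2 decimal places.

131.53

Nominal GDP 2008 = 63.45·1418 + 41.68·559 + 12.77·101 = 114560.99.
Real GDP 2008 (at 2001 prices) = 47.30·1418 + 34.32·559 + 8.32·101 = 87096.60.
Deflator = Nominal/Real × 100 = 114560.99/87096.60 × 100 = 131.533.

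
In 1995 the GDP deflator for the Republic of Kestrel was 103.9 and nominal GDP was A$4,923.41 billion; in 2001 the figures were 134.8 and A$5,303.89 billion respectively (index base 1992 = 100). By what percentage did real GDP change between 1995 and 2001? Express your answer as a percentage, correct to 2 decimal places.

Real GDP 1995 = 4923.41 / 1.039 = 4738.60.
Real GDP 2001 = 5303.89 / 1.348 = 3934.64.
Real growth = 3934.64 / 4738.60 − 1 = -0.1697.

-16.97%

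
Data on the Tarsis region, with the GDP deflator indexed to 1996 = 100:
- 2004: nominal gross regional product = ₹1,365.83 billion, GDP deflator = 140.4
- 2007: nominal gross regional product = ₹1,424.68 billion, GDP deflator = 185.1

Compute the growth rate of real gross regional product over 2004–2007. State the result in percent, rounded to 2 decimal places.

Deflate each year: 2004 → 1365.83/1.404 = 972.81; 2007 → 1424.68/1.851 = 769.68.
So real gross regional product changed by 769.68/972.81 − 1 = -0.2088, i.e. -20.88%.

-20.88%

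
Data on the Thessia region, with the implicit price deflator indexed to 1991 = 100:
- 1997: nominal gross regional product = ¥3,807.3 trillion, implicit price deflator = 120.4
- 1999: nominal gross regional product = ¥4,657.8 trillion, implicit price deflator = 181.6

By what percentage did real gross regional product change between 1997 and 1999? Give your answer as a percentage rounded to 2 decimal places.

-18.89%

Deflate each year: 1997 → 3807.3/1.204 = 3162.21; 1999 → 4657.8/1.816 = 2564.87.
So real gross regional product changed by 2564.87/3162.21 − 1 = -0.1889, i.e. -18.89%.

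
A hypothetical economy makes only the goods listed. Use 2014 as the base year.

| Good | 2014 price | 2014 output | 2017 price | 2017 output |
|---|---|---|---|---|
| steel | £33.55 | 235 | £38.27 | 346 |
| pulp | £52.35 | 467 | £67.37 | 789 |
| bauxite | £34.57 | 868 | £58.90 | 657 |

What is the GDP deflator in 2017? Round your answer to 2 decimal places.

138.97

Nominal GDP 2017 = 38.27·346 + 67.37·789 + 58.90·657 = 105093.65.
Real GDP 2017 (at 2014 prices) = 33.55·346 + 52.35·789 + 34.57·657 = 75624.94.
Deflator = Nominal/Real × 100 = 105093.65/75624.94 × 100 = 138.967.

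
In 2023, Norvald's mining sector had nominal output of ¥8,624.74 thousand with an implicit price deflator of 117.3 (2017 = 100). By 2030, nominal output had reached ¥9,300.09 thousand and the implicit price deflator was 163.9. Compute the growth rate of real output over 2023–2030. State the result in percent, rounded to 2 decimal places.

Real output 2023 = 8624.74 / 1.173 = 7352.72.
Real output 2030 = 9300.09 / 1.639 = 5674.25.
Real growth = 5674.25 / 7352.72 − 1 = -0.2283.

-22.83%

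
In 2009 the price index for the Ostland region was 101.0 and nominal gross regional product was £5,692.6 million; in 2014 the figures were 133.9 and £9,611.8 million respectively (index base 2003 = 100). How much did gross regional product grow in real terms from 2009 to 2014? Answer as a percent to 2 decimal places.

Deflate each year: 2009 → 5692.6/1.010 = 5636.24; 2014 → 9611.8/1.339 = 7178.34.
So real gross regional product changed by 7178.34/5636.24 − 1 = 0.2736, i.e. 27.36%.

27.36%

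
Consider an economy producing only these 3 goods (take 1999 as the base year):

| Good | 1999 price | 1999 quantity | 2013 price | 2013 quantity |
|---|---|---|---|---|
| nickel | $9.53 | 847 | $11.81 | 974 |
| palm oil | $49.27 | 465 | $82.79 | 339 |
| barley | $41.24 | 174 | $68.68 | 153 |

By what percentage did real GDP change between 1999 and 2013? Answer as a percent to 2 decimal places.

Real GDP 1999 = Nominal GDP 1999 = 9.53·847 + 49.27·465 + 41.24·174 = 38158.22.
Real GDP 2013 (at 1999 prices) = 9.53·974 + 49.27·339 + 41.24·153 = 32294.47.
Real growth = 32294.47/38158.22 − 1 = -0.1537.

-15.37%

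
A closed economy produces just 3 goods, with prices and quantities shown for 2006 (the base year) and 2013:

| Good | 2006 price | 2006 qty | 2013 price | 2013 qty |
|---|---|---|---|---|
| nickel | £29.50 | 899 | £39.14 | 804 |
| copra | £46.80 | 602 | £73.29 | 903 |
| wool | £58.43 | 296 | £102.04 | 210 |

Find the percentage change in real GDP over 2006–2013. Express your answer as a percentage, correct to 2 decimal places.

Real GDP 2006 = Nominal GDP 2006 = 29.50·899 + 46.80·602 + 58.43·296 = 71989.38.
Real GDP 2013 (at 2006 prices) = 29.50·804 + 46.80·903 + 58.43·210 = 78248.70.
Real growth = 78248.70/71989.38 − 1 = 0.0869.

8.69%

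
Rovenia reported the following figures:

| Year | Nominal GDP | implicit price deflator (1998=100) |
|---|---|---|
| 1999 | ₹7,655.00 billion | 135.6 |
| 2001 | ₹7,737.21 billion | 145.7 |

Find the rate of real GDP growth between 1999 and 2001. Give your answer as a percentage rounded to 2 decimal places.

-5.93%

Deflate each year: 1999 → 7655.00/1.356 = 5645.28; 2001 → 7737.21/1.457 = 5310.37.
So real GDP changed by 5310.37/5645.28 − 1 = -0.0593, i.e. -5.93%.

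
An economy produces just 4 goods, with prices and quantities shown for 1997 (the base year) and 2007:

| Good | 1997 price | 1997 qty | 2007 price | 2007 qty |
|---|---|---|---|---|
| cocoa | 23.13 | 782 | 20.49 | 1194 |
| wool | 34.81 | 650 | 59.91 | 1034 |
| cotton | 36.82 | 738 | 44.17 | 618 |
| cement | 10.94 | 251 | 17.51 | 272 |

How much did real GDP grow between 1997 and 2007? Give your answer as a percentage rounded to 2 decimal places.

Real GDP 1997 = Nominal GDP 1997 = 23.13·782 + 34.81·650 + 36.82·738 + 10.94·251 = 70633.26.
Real GDP 2007 (at 1997 prices) = 23.13·1194 + 34.81·1034 + 36.82·618 + 10.94·272 = 89341.20.
Real growth = 89341.20/70633.26 − 1 = 0.2649.

26.49%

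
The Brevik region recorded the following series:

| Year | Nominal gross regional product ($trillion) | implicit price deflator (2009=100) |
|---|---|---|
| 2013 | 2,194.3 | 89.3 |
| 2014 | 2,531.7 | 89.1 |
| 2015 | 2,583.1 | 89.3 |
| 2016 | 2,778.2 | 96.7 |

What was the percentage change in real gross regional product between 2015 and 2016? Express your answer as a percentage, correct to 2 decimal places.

Real gross regional product 2015 = 2583.1/0.893 = 2892.61.
Real gross regional product 2016 = 2778.2/0.967 = 2873.01.
Change = 2873.01/2892.61 − 1 = -0.0068.

-0.68%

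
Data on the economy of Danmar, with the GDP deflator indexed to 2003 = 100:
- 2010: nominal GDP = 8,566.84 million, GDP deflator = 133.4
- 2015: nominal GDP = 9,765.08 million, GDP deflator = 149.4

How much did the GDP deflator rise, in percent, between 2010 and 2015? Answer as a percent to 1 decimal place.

12.0%

Price-level change = 149.4 / 133.4 − 1 = 0.1199.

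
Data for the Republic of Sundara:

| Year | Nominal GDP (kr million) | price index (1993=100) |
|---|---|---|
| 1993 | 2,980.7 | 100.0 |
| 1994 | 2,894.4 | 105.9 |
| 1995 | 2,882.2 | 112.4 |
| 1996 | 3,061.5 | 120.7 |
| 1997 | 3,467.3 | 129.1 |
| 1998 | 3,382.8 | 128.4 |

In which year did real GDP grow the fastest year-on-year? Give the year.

1997

1994: real = 2894.4/1.059 = 2733.14; growth vs 1993 (2980.70) = -8.31%.
1995: real = 2882.2/1.124 = 2564.23; growth vs 1994 (2733.14) = -6.18%.
1996: real = 3061.5/1.207 = 2536.45; growth vs 1995 (2564.23) = -1.08%.
1997: real = 3467.3/1.291 = 2685.75; growth vs 1996 (2536.45) = 5.89%.
1998: real = 3382.8/1.284 = 2634.58; growth vs 1997 (2685.75) = -1.91%.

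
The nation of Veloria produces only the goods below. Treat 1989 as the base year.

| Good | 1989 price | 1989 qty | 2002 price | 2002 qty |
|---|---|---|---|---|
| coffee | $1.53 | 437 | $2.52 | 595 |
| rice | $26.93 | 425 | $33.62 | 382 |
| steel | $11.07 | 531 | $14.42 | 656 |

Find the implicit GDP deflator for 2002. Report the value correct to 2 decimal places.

Nominal GDP 2002 = 2.52·595 + 33.62·382 + 14.42·656 = 23801.76.
Real GDP 2002 (at 1989 prices) = 1.53·595 + 26.93·382 + 11.07·656 = 18459.53.
Deflator = Nominal/Real × 100 = 23801.76/18459.53 × 100 = 128.940.

128.94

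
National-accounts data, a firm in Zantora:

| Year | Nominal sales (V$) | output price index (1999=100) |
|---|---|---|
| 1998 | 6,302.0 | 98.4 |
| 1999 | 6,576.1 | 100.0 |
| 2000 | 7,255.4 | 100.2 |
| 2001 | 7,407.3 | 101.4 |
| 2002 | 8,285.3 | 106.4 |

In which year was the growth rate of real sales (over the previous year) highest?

2000

1999: real = 6576.1/1.000 = 6576.10; growth vs 1998 (6404.47) = 2.68%.
2000: real = 7255.4/1.002 = 7240.92; growth vs 1999 (6576.10) = 10.11%.
2001: real = 7407.3/1.014 = 7305.03; growth vs 2000 (7240.92) = 0.89%.
2002: real = 8285.3/1.064 = 7786.94; growth vs 2001 (7305.03) = 6.60%.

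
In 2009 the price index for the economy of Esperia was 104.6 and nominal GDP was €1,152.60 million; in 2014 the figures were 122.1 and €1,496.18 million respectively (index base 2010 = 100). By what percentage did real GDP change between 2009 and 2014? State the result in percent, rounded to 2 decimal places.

Real GDP 2009 = 1152.60 / 1.046 = 1101.91.
Real GDP 2014 = 1496.18 / 1.221 = 1225.37.
Real growth = 1225.37 / 1101.91 − 1 = 0.1120.

11.20%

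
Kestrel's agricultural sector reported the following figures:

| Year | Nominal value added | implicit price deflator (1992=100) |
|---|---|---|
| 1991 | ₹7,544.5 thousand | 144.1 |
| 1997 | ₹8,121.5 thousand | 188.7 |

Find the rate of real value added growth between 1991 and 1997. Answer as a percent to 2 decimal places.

-17.80%

Deflate each year: 1991 → 7544.5/1.441 = 5235.60; 1997 → 8121.5/1.887 = 4303.92.
So real value added changed by 4303.92/5235.60 − 1 = -0.1780, i.e. -17.80%.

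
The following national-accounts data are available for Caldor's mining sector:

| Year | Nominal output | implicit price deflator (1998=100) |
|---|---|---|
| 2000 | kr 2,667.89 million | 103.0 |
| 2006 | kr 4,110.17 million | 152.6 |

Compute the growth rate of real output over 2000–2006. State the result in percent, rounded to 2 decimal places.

Real output 2000 = 2667.89 / 1.030 = 2590.18.
Real output 2006 = 4110.17 / 1.526 = 2693.43.
Real growth = 2693.43 / 2590.18 − 1 = 0.0399.

3.99%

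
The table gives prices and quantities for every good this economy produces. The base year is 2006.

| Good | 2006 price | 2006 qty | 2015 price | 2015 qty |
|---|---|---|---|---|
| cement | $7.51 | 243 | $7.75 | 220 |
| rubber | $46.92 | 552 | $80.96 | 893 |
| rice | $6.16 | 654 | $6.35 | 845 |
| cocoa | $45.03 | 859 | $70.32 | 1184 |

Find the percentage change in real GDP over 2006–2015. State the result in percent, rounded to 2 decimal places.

44.92%

Real GDP 2006 = Nominal GDP 2006 = 7.51·243 + 46.92·552 + 6.16·654 + 45.03·859 = 70434.18.
Real GDP 2015 (at 2006 prices) = 7.51·220 + 46.92·893 + 6.16·845 + 45.03·1184 = 102072.48.
Real growth = 102072.48/70434.18 − 1 = 0.4492.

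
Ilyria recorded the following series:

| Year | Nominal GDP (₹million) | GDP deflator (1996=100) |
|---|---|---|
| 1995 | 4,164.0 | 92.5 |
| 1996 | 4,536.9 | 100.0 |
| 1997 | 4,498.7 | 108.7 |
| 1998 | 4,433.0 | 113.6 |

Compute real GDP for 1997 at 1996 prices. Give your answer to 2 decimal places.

Real GDP 1997 = 4498.7 / 1.087 = 4138.64.

₹4,138.64 million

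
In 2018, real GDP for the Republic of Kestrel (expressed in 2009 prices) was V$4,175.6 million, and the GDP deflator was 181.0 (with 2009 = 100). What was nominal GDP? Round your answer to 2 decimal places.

Nominal GDP = Real × (GDP deflator/100) = 4175.6 × 1.810 = 7557.84.

V$7,557.84 million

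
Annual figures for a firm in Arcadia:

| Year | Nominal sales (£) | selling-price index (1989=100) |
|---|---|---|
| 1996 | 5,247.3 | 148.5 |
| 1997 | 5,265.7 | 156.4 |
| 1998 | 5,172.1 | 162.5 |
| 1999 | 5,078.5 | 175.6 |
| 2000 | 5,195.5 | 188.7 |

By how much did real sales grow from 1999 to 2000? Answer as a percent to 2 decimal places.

Real sales 1999 = 5078.5/1.756 = 2892.08.
Real sales 2000 = 5195.5/1.887 = 2753.31.
Change = 2753.31/2892.08 − 1 = -0.0480.

-4.80%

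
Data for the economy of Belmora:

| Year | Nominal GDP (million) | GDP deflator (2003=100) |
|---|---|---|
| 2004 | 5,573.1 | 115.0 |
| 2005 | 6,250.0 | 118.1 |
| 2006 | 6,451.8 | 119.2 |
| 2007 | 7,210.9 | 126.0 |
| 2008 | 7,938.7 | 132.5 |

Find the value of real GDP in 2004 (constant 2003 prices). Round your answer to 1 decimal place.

Real GDP 2004 = 5573.1 / 1.150 = 4846.17.

4,846.2 million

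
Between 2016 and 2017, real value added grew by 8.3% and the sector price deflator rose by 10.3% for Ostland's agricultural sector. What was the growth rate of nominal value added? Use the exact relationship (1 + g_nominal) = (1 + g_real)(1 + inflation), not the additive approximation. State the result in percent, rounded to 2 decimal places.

19.45%

(1 + g_nom) = (1 + g_real)(1 + π) = 1.0830 × 1.1030 = 1.19455.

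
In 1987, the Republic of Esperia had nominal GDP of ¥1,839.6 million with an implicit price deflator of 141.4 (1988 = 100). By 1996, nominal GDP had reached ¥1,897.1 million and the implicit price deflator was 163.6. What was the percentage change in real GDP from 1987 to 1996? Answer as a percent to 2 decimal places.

Real GDP 1987 = 1839.6 / 1.414 = 1300.99.
Real GDP 1996 = 1897.1 / 1.636 = 1159.60.
Real growth = 1159.60 / 1300.99 − 1 = -0.1087.

-10.87%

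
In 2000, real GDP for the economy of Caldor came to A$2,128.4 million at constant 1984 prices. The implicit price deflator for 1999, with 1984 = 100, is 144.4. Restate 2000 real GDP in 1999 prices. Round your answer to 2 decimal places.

A$3,073.41 million

Real GDP in 1999 prices = Real GDP in 1984 prices × (P_1999/P_1984) = 2128.4 × 1.444 = 3073.41.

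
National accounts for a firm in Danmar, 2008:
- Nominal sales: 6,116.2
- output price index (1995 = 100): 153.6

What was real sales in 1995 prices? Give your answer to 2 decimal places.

Real sales = Nominal / (output price index/100) = 6116.2 / 1.536 = 3981.90.

3,981.90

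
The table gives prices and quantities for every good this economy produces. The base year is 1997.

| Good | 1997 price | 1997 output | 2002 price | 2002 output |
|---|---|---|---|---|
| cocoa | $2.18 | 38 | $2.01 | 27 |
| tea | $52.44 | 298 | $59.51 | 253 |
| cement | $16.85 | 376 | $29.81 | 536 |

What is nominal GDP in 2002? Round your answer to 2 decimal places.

Nominal GDP 2002 = Σ (p_2002 × q_2002) = 2.01·27 + 59.51·253 + 29.81·536 = 31088.46.

$31088.46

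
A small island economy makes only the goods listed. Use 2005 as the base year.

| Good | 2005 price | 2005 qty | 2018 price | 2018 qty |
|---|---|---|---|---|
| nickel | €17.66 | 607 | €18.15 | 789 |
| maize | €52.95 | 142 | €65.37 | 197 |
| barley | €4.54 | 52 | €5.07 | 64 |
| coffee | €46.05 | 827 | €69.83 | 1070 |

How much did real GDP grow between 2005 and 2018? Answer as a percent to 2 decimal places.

Real GDP 2005 = Nominal GDP 2005 = 17.66·607 + 52.95·142 + 4.54·52 + 46.05·827 = 56557.95.
Real GDP 2018 (at 2005 prices) = 17.66·789 + 52.95·197 + 4.54·64 + 46.05·1070 = 73928.95.
Real growth = 73928.95/56557.95 − 1 = 0.3071.

30.71%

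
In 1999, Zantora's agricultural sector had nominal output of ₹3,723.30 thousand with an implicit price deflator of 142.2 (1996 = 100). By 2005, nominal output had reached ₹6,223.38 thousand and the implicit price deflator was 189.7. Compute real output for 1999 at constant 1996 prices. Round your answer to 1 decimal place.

Real output = Nominal / (implicit price deflator/100) = 3723.30 / 1.422 = 2618.35.

₹2,618.4 thousand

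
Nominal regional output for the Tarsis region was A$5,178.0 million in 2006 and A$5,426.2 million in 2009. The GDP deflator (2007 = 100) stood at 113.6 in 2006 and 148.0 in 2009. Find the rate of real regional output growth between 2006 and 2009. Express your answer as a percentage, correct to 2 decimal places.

Deflate each year: 2006 → 5178.0/1.136 = 4558.10; 2009 → 5426.2/1.480 = 3666.35.
So real regional output changed by 3666.35/4558.10 − 1 = -0.1956, i.e. -19.56%.

-19.56%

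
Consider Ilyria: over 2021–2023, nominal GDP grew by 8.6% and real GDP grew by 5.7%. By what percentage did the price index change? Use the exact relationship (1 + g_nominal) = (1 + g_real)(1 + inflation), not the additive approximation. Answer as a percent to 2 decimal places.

2.74%

(1 + g_nom) = (1 + g_real)(1 + π), so π = 1.0860 / 1.0570 − 1 = 0.02744.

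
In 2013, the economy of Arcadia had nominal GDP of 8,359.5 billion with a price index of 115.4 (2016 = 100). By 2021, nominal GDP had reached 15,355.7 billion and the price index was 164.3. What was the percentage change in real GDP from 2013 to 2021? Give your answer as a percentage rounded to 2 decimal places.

29.02%

Real GDP 2013 = 8359.5 / 1.154 = 7243.93.
Real GDP 2021 = 15355.7 / 1.643 = 9346.14.
Real growth = 9346.14 / 7243.93 − 1 = 0.2902.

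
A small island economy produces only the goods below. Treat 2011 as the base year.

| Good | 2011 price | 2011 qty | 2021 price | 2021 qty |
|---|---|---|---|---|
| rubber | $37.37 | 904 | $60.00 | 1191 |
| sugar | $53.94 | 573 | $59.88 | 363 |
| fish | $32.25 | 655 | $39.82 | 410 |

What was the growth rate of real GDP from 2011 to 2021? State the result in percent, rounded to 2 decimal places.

-9.91%

Real GDP 2011 = Nominal GDP 2011 = 37.37·904 + 53.94·573 + 32.25·655 = 85813.85.
Real GDP 2021 (at 2011 prices) = 37.37·1191 + 53.94·363 + 32.25·410 = 77310.39.
Real growth = 77310.39/85813.85 − 1 = -0.0991.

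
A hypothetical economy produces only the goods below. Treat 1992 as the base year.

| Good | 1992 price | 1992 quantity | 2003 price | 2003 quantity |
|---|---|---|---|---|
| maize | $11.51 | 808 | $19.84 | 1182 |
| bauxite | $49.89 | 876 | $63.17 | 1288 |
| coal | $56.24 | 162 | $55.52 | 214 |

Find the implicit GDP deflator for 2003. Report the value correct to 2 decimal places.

129.81

Nominal GDP 2003 = 19.84·1182 + 63.17·1288 + 55.52·214 = 116695.12.
Real GDP 2003 (at 1992 prices) = 11.51·1182 + 49.89·1288 + 56.24·214 = 89898.50.
Deflator = Nominal/Real × 100 = 116695.12/89898.50 × 100 = 129.808.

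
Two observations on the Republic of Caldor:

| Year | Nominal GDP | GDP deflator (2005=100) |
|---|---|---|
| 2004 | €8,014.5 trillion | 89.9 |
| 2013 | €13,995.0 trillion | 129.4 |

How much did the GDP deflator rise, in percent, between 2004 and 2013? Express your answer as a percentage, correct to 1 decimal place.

Price-level change = 129.4 / 89.9 − 1 = 0.4394.

43.9%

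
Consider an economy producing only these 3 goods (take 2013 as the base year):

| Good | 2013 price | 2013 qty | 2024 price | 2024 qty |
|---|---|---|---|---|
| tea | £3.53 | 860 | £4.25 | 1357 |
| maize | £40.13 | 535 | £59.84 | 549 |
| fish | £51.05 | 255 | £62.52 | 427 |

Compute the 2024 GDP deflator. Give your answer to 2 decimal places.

Nominal GDP 2024 = 4.25·1357 + 59.84·549 + 62.52·427 = 65315.45.
Real GDP 2024 (at 2013 prices) = 3.53·1357 + 40.13·549 + 51.05·427 = 48619.93.
Deflator = Nominal/Real × 100 = 65315.45/48619.93 × 100 = 134.339.

134.34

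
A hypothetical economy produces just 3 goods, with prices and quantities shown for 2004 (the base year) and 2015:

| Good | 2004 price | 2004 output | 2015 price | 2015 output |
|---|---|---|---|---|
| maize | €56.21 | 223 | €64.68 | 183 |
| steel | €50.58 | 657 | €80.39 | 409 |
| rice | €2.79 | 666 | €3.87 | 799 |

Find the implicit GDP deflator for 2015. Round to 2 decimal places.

143.99

Nominal GDP 2015 = 64.68·183 + 80.39·409 + 3.87·799 = 47808.08.
Real GDP 2015 (at 2004 prices) = 56.21·183 + 50.58·409 + 2.79·799 = 33202.86.
Deflator = Nominal/Real × 100 = 47808.08/33202.86 × 100 = 143.988.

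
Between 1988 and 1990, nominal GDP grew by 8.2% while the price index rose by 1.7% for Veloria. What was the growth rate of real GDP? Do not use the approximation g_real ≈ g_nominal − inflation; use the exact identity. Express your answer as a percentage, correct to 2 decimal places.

6.39%

(1 + g_nom) = (1 + g_real)(1 + π), so g_real = 1.0820 / 1.0170 − 1 = 0.06391.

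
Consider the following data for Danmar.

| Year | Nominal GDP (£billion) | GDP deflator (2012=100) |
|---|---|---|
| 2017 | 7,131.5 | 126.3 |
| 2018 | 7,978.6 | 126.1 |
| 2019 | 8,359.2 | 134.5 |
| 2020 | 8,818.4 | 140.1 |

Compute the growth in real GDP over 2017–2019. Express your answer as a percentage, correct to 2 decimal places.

10.07%

Real GDP 2017 = 7131.5/1.263 = 5646.48.
Real GDP 2019 = 8359.2/1.345 = 6215.02.
Change = 6215.02/5646.48 − 1 = 0.1007.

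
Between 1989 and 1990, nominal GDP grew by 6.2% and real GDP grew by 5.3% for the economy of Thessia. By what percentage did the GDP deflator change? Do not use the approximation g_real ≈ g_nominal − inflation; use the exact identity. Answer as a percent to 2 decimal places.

(1 + g_nom) = (1 + g_real)(1 + π), so π = 1.0620 / 1.0530 − 1 = 0.00855.

0.85%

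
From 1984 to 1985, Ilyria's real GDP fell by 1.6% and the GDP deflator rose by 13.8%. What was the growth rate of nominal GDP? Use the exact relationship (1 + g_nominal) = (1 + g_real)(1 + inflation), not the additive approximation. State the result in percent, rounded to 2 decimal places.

(1 + g_nom) = (1 + g_real)(1 + π) = 0.9840 × 1.1380 = 1.11979.

11.98%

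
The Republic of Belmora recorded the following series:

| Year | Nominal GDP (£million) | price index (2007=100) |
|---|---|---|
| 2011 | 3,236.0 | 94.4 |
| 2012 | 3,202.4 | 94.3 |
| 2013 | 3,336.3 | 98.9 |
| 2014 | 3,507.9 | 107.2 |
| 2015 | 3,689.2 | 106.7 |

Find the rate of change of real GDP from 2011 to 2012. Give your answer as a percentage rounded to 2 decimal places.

Real GDP 2011 = 3236.0/0.944 = 3427.97.
Real GDP 2012 = 3202.4/0.943 = 3395.97.
Change = 3395.97/3427.97 − 1 = -0.0093.

-0.93%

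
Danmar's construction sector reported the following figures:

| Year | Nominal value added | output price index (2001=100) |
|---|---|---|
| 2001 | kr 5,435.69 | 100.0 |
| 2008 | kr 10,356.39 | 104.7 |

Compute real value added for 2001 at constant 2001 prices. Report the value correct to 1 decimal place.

Real value added = Nominal / (output price index/100) = 5435.69 / 1.000 = 5435.69.

kr 5,435.7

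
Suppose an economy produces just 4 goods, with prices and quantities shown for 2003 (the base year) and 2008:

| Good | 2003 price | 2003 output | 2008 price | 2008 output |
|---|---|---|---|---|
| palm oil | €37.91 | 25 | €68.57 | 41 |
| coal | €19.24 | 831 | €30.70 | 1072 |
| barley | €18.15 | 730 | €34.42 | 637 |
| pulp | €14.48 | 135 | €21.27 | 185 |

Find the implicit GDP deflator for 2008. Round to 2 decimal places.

Nominal GDP 2008 = 68.57·41 + 30.70·1072 + 34.42·637 + 21.27·185 = 61582.26.
Real GDP 2008 (at 2003 prices) = 37.91·41 + 19.24·1072 + 18.15·637 + 14.48·185 = 36419.94.
Deflator = Nominal/Real × 100 = 61582.26/36419.94 × 100 = 169.089.

169.09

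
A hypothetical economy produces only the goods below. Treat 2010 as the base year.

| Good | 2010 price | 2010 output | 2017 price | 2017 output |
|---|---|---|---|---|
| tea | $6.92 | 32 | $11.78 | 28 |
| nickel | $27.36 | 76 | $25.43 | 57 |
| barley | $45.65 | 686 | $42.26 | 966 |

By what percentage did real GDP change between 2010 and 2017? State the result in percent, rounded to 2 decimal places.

36.39%

Real GDP 2010 = Nominal GDP 2010 = 6.92·32 + 27.36·76 + 45.65·686 = 33616.70.
Real GDP 2017 (at 2010 prices) = 6.92·28 + 27.36·57 + 45.65·966 = 45851.18.
Real growth = 45851.18/33616.70 − 1 = 0.3639.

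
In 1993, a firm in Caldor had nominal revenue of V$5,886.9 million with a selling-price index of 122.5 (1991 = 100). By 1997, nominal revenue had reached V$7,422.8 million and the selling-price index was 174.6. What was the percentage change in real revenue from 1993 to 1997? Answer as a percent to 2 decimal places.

Deflate each year: 1993 → 5886.9/1.225 = 4805.63; 1997 → 7422.8/1.746 = 4251.32.
So real revenue changed by 4251.32/4805.63 − 1 = -0.1153, i.e. -11.53%.

-11.53%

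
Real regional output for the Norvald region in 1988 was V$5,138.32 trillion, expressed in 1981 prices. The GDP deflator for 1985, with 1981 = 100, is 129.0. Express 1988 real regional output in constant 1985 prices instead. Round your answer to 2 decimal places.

Real regional output in 1985 prices = Real regional output in 1981 prices × (P_1985/P_1981) = 5138.32 × 1.290 = 6628.43.

V$6,628.43 trillion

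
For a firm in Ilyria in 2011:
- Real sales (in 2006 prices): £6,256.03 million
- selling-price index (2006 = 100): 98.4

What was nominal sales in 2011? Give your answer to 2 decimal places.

Nominal sales = Real × (selling-price index/100) = 6256.03 × 0.984 = 6155.93.

£6,155.93 million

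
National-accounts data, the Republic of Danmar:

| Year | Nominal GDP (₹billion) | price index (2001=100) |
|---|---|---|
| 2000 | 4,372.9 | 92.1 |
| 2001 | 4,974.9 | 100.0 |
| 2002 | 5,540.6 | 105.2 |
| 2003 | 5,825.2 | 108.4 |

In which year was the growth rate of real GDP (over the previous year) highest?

2002

2001: real = 4974.9/1.000 = 4974.90; growth vs 2000 (4747.99) = 4.78%.
2002: real = 5540.6/1.052 = 5266.73; growth vs 2001 (4974.90) = 5.87%.
2003: real = 5825.2/1.084 = 5373.80; growth vs 2002 (5266.73) = 2.03%.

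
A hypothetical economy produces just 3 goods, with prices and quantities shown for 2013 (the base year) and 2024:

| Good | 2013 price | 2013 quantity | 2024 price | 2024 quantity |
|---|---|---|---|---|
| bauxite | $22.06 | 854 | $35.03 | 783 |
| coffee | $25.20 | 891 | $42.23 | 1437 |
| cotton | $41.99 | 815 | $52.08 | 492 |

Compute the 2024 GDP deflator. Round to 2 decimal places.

153.40

Nominal GDP 2024 = 35.03·783 + 42.23·1437 + 52.08·492 = 113736.36.
Real GDP 2024 (at 2013 prices) = 22.06·783 + 25.20·1437 + 41.99·492 = 74144.46.
Deflator = Nominal/Real × 100 = 113736.36/74144.46 × 100 = 153.398.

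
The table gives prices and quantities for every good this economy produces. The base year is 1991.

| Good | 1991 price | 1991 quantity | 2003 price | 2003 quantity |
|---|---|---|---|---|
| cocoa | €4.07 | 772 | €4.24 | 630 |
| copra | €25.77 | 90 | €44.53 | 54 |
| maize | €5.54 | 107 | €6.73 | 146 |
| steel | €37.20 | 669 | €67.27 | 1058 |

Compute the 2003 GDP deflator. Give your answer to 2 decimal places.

175.04

Nominal GDP 2003 = 4.24·630 + 44.53·54 + 6.73·146 + 67.27·1058 = 77230.06.
Real GDP 2003 (at 1991 prices) = 4.07·630 + 25.77·54 + 5.54·146 + 37.20·1058 = 44122.12.
Deflator = Nominal/Real × 100 = 77230.06/44122.12 × 100 = 175.037.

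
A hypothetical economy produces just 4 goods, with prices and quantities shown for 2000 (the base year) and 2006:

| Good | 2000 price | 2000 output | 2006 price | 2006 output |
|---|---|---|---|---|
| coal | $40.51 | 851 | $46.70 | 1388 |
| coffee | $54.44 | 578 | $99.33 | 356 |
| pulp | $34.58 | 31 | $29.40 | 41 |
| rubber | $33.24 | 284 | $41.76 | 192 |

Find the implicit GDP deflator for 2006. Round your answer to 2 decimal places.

131.17

Nominal GDP 2006 = 46.70·1388 + 99.33·356 + 29.40·41 + 41.76·192 = 109404.40.
Real GDP 2006 (at 2000 prices) = 40.51·1388 + 54.44·356 + 34.58·41 + 33.24·192 = 83408.38.
Deflator = Nominal/Real × 100 = 109404.40/83408.38 × 100 = 131.167.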